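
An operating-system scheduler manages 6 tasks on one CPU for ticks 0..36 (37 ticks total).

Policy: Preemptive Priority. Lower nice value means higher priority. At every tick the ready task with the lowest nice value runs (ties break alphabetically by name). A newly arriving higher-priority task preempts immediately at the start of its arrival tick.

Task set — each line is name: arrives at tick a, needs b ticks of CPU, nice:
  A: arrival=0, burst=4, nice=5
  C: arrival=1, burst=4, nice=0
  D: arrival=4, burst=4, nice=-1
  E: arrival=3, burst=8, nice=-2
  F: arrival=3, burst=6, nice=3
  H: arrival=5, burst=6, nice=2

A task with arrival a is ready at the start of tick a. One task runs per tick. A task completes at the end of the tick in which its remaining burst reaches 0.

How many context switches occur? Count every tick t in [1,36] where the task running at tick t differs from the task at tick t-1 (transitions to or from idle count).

context switches = 8

t=0: ready={A} → run A
t=1: ready={A,C} → run C
t=2: ready={A,C} → run C
t=3: ready={A,C,E,F} → run E
t=4: ready={A,C,D,E,F} → run E
t=5: ready={A,C,D,E,F,H} → run E
t=6: ready={A,C,D,E,F,H} → run E
t=7: ready={A,C,D,E,F,H} → run E
t=8: ready={A,C,D,E,F,H} → run E
t=9: ready={A,C,D,E,F,H} → run E
t=10: ready={A,C,D,E,F,H} → run E
t=11: ready={A,C,D,F,H} → run D
t=12: ready={A,C,D,F,H} → run D
t=13: ready={A,C,D,F,H} → run D
t=14: ready={A,C,D,F,H} → run D
t=15: ready={A,C,F,H} → run C
t=16: ready={A,C,F,H} → run C
t=17: ready={A,F,H} → run H
t=18: ready={A,F,H} → run H
t=19: ready={A,F,H} → run H
t=20: ready={A,F,H} → run H
t=21: ready={A,F,H} → run H
t=22: ready={A,F,H} → run H
t=23: ready={A,F} → run F
t=24: ready={A,F} → run F
t=25: ready={A,F} → run F
t=26: ready={A,F} → run F
t=27: ready={A,F} → run F
t=28: ready={A,F} → run F
t=29: ready={A} → run A
t=30: ready={A} → run A
t=31: ready={A} → run A
t=32: (idle)
t=33: (idle)
t=34: (idle)
t=35: (idle)
t=36: (idle)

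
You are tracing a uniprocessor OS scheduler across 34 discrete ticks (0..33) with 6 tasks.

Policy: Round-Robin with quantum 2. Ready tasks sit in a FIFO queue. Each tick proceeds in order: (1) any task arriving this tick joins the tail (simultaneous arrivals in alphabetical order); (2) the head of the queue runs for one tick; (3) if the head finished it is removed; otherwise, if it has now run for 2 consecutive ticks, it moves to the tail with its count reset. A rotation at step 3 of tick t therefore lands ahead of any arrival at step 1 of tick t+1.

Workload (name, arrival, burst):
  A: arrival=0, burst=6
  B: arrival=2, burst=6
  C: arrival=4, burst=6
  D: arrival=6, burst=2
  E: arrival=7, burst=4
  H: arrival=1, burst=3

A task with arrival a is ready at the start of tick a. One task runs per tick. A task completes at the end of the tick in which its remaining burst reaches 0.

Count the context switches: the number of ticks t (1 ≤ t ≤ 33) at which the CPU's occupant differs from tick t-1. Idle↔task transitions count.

t=0: queue=[A] q_used=0 → run A
t=1: queue=[A,H] q_used=1 → run A
t=2: queue=[H,A,B] q_used=0 → run H
t=3: queue=[H,A,B] q_used=1 → run H
t=4: queue=[A,B,H,C] q_used=0 → run A
t=5: queue=[A,B,H,C] q_used=1 → run A
t=6: queue=[B,H,C,A,D] q_used=0 → run B
t=7: queue=[B,H,C,A,D,E] q_used=1 → run B
t=8: queue=[H,C,A,D,E,B] q_used=0 → run H
t=9: queue=[C,A,D,E,B] q_used=0 → run C
t=10: queue=[C,A,D,E,B] q_used=1 → run C
t=11: queue=[A,D,E,B,C] q_used=0 → run A
t=12: queue=[A,D,E,B,C] q_used=1 → run A
t=13: queue=[D,E,B,C] q_used=0 → run D
t=14: queue=[D,E,B,C] q_used=1 → run D
t=15: queue=[E,B,C] q_used=0 → run E
t=16: queue=[E,B,C] q_used=1 → run E
t=17: queue=[B,C,E] q_used=0 → run B
t=18: queue=[B,C,E] q_used=1 → run B
t=19: queue=[C,E,B] q_used=0 → run C
t=20: queue=[C,E,B] q_used=1 → run C
t=21: queue=[E,B,C] q_used=0 → run E
t=22: queue=[E,B,C] q_used=1 → run E
t=23: queue=[B,C] q_used=0 → run B
t=24: queue=[B,C] q_used=1 → run B
t=25: queue=[C] q_used=0 → run C
t=26: queue=[C] q_used=1 → run C
t=27: (idle)
t=28: (idle)
t=29: (idle)
t=30: (idle)
t=31: (idle)
t=32: (idle)
t=33: (idle)

context switches = 14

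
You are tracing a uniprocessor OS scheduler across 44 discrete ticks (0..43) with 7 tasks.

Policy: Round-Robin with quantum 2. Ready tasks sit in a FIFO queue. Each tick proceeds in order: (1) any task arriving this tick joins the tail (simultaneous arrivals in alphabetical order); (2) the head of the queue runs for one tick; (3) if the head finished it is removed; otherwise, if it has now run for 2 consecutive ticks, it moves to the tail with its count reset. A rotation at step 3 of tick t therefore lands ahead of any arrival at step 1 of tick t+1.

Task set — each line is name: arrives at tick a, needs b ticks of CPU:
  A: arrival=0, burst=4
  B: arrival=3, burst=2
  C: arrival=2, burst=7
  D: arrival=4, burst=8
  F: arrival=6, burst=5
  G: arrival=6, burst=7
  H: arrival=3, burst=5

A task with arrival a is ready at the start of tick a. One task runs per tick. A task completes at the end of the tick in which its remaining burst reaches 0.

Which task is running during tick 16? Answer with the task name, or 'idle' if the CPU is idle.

t=0: queue=[A] q_used=0 → run A
t=1: queue=[A] q_used=1 → run A
t=2: queue=[A,C] q_used=0 → run A
t=3: queue=[A,C,B,H] q_used=1 → run A
t=4: queue=[C,B,H,D] q_used=0 → run C
t=5: queue=[C,B,H,D] q_used=1 → run C
t=6: queue=[B,H,D,C,F,G] q_used=0 → run B
t=7: queue=[B,H,D,C,F,G] q_used=1 → run B
t=8: queue=[H,D,C,F,G] q_used=0 → run H
t=9: queue=[H,D,C,F,G] q_used=1 → run H
t=10: queue=[D,C,F,G,H] q_used=0 → run D
t=11: queue=[D,C,F,G,H] q_used=1 → run D
t=12: queue=[C,F,G,H,D] q_used=0 → run C
t=13: queue=[C,F,G,H,D] q_used=1 → run C
t=14: queue=[F,G,H,D,C] q_used=0 → run F
t=15: queue=[F,G,H,D,C] q_used=1 → run F
t=16: queue=[G,H,D,C,F] q_used=0 → run G
t=17: queue=[G,H,D,C,F] q_used=1 → run G
t=18: queue=[H,D,C,F,G] q_used=0 → run H
t=19: queue=[H,D,C,F,G] q_used=1 → run H
t=20: queue=[D,C,F,G,H] q_used=0 → run D
t=21: queue=[D,C,F,G,H] q_used=1 → run D
t=22: queue=[C,F,G,H,D] q_used=0 → run C
t=23: queue=[C,F,G,H,D] q_used=1 → run C
t=24: queue=[F,G,H,D,C] q_used=0 → run F
t=25: queue=[F,G,H,D,C] q_used=1 → run F
t=26: queue=[G,H,D,C,F] q_used=0 → run G
t=27: queue=[G,H,D,C,F] q_used=1 → run G
t=28: queue=[H,D,C,F,G] q_used=0 → run H
t=29: queue=[D,C,F,G] q_used=0 → run D
t=30: queue=[D,C,F,G] q_used=1 → run D
t=31: queue=[C,F,G,D] q_used=0 → run C
t=32: queue=[F,G,D] q_used=0 → run F
t=33: queue=[G,D] q_used=0 → run G
t=34: queue=[G,D] q_used=1 → run G
t=35: queue=[D,G] q_used=0 → run D
t=36: queue=[D,G] q_used=1 → run D
t=37: queue=[G] q_used=0 → run G
t=38: (idle)
t=39: (idle)
t=40: (idle)
t=41: (idle)
t=42: (idle)
t=43: (idle)

running at tick 16 = G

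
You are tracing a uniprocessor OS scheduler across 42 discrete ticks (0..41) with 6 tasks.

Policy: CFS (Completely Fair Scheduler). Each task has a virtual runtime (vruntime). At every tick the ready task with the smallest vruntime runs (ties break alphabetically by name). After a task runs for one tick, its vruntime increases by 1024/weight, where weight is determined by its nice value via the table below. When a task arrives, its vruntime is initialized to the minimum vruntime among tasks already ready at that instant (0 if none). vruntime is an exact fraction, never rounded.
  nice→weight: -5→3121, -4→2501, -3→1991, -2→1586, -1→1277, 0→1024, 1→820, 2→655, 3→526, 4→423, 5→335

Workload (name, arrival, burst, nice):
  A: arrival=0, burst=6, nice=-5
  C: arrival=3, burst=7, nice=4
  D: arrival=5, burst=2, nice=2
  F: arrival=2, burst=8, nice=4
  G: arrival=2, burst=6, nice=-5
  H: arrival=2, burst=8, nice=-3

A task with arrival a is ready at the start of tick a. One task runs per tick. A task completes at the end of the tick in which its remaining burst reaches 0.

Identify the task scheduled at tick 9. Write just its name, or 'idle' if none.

running at tick 9 = G

t=0: vr[A=0] → run A
t=1: vr[A=1024/3121] → run A
t=2: vr[A=2048/3121 F=2048/3121 G=2048/3121 H=2048/3121] → run A
t=3: vr[A=3072/3121 C=2048/3121 F=2048/3121 G=2048/3121 H=2048/3121] → run C
t=4: vr[A=3072/3121 C=4062208/1320183 F=2048/3121 G=2048/3121 H=2048/3121] → run F
t=5: vr[A=3072/3121 C=4062208/1320183 D=2048/3121 F=4062208/1320183 G=2048/3121 H=2048/3121] → run D
t=6: vr[A=3072/3121 C=4062208/1320183 D=4537344/2044255 F=4062208/1320183 G=2048/3121 H=2048/3121] → run G
t=7: vr[A=3072/3121 C=4062208/1320183 D=4537344/2044255 F=4062208/1320183 G=3072/3121 H=2048/3121] → run H
t=8: vr[A=3072/3121 C=4062208/1320183 D=4537344/2044255 F=4062208/1320183 G=3072/3121 H=7273472/6213911] → run A
t=9: vr[A=4096/3121 C=4062208/1320183 D=4537344/2044255 F=4062208/1320183 G=3072/3121 H=7273472/6213911] → run G
t=10: vr[A=4096/3121 C=4062208/1320183 D=4537344/2044255 F=4062208/1320183 G=4096/3121 H=7273472/6213911] → run H
t=11: vr[A=4096/3121 C=4062208/1320183 D=4537344/2044255 F=4062208/1320183 G=4096/3121 H=10469376/6213911] → run A
t=12: vr[A=5120/3121 C=4062208/1320183 D=4537344/2044255 F=4062208/1320183 G=4096/3121 H=10469376/6213911] → run G
t=13: vr[A=5120/3121 C=4062208/1320183 D=4537344/2044255 F=4062208/1320183 G=5120/3121 H=10469376/6213911] → run A
t=14: vr[C=4062208/1320183 D=4537344/2044255 F=4062208/1320183 G=5120/3121 H=10469376/6213911] → run G
t=15: vr[C=4062208/1320183 D=4537344/2044255 F=4062208/1320183 G=6144/3121 H=10469376/6213911] → run H
t=16: vr[C=4062208/1320183 D=4537344/2044255 F=4062208/1320183 G=6144/3121 H=13665280/6213911] → run G
t=17: vr[C=4062208/1320183 D=4537344/2044255 F=4062208/1320183 G=7168/3121 H=13665280/6213911] → run H
t=18: vr[C=4062208/1320183 D=4537344/2044255 F=4062208/1320183 G=7168/3121 H=16861184/6213911] → run D
t=19: vr[C=4062208/1320183 F=4062208/1320183 G=7168/3121 H=16861184/6213911] → run G
t=20: vr[C=4062208/1320183 F=4062208/1320183 H=16861184/6213911] → run H
t=21: vr[C=4062208/1320183 F=4062208/1320183 H=20057088/6213911] → run C
t=22: vr[C=7258112/1320183 F=4062208/1320183 H=20057088/6213911] → run F
t=23: vr[C=7258112/1320183 F=7258112/1320183 H=20057088/6213911] → run H
t=24: vr[C=7258112/1320183 F=7258112/1320183 H=23252992/6213911] → run H
t=25: vr[C=7258112/1320183 F=7258112/1320183 H=26448896/6213911] → run H
t=26: vr[C=7258112/1320183 F=7258112/1320183] → run C
t=27: vr[C=3484672/440061 F=7258112/1320183] → run F
t=28: vr[C=3484672/440061 F=3484672/440061] → run C
t=29: vr[C=13649920/1320183 F=3484672/440061] → run F
t=30: vr[C=13649920/1320183 F=13649920/1320183] → run C
t=31: vr[C=16845824/1320183 F=13649920/1320183] → run F
t=32: vr[C=16845824/1320183 F=16845824/1320183] → run C
t=33: vr[C=6680576/440061 F=16845824/1320183] → run F
t=34: vr[C=6680576/440061 F=6680576/440061] → run C
t=35: vr[F=6680576/440061] → run F
t=36: vr[F=23237632/1320183] → run F
t=37: (idle)
t=38: (idle)
t=39: (idle)
t=40: (idle)
t=41: (idle)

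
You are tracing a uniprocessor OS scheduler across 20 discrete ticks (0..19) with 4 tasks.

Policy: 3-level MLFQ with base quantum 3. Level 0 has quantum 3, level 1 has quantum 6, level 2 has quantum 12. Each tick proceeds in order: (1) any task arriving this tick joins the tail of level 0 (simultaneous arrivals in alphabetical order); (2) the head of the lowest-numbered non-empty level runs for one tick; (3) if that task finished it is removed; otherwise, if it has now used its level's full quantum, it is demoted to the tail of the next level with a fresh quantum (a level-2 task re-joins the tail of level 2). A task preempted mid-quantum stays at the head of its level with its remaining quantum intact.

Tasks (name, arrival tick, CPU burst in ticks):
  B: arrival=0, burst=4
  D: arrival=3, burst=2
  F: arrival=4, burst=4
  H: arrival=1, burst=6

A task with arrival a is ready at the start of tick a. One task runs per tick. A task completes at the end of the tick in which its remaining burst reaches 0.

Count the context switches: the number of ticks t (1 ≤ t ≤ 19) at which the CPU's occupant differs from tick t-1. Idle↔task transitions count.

context switches = 7

t=0: L0/L1/L2 = B/-/- → run B
t=1: L0/L1/L2 = BH/-/- → run B
t=2: L0/L1/L2 = BH/-/- → run B
t=3: L0/L1/L2 = HD/B/- → run H
t=4: L0/L1/L2 = HDF/B/- → run H
t=5: L0/L1/L2 = HDF/B/- → run H
t=6: L0/L1/L2 = DF/BH/- → run D
t=7: L0/L1/L2 = DF/BH/- → run D
t=8: L0/L1/L2 = F/BH/- → run F
t=9: L0/L1/L2 = F/BH/- → run F
t=10: L0/L1/L2 = F/BH/- → run F
t=11: L0/L1/L2 = -/BHF/- → run B
t=12: L0/L1/L2 = -/HF/- → run H
t=13: L0/L1/L2 = -/HF/- → run H
t=14: L0/L1/L2 = -/HF/- → run H
t=15: L0/L1/L2 = -/F/- → run F
t=16: (idle)
t=17: (idle)
t=18: (idle)
t=19: (idle)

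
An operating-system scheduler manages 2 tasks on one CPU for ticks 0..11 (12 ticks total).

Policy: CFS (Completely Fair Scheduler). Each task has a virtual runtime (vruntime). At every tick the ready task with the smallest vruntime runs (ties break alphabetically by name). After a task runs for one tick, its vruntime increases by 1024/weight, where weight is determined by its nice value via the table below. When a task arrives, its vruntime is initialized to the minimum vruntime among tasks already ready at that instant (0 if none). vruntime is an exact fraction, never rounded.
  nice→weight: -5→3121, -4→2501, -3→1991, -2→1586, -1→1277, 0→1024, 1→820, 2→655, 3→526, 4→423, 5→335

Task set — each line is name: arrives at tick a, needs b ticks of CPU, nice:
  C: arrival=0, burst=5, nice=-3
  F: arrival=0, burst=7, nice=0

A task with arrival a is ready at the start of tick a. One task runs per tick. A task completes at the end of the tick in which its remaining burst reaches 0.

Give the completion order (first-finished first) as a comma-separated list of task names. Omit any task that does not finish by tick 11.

t=0: vr[C=0 F=0] → run C
t=1: vr[C=1024/1991 F=0] → run F
t=2: vr[C=1024/1991 F=1] → run C
t=3: vr[C=2048/1991 F=1] → run F
t=4: vr[C=2048/1991 F=2] → run C
t=5: vr[C=3072/1991 F=2] → run C
t=6: vr[C=4096/1991 F=2] → run F
t=7: vr[C=4096/1991 F=3] → run C
t=8: vr[F=3] → run F
t=9: vr[F=4] → run F
t=10: vr[F=5] → run F
t=11: vr[F=6] → run F

completion order = C, F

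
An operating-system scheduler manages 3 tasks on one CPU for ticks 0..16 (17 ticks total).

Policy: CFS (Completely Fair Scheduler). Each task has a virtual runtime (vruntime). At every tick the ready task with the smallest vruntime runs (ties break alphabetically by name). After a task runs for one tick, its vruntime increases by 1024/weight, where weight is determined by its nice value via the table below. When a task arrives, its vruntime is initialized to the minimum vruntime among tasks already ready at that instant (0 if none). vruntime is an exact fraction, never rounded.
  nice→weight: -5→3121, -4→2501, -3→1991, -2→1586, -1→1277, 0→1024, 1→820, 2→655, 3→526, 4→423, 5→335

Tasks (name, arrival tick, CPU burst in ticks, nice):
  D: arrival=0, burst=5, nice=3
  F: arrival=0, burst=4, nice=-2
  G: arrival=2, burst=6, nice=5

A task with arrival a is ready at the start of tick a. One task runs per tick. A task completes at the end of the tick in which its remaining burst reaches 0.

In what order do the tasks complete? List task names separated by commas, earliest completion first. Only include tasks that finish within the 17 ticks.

t=0: vr[D=0 F=0] → run D
t=1: vr[D=512/263 F=0] → run F
t=2: vr[D=512/263 F=512/793 G=512/793] → run F
t=3: vr[D=512/263 F=1024/793 G=512/793] → run G
t=4: vr[D=512/263 F=1024/793 G=983552/265655] → run F
t=5: vr[D=512/263 F=1536/793 G=983552/265655] → run F
t=6: vr[D=512/263 G=983552/265655] → run D
t=7: vr[D=1024/263 G=983552/265655] → run G
t=8: vr[D=1024/263 G=1795584/265655] → run D
t=9: vr[D=1536/263 G=1795584/265655] → run D
t=10: vr[D=2048/263 G=1795584/265655] → run G
t=11: vr[D=2048/263 G=2607616/265655] → run D
t=12: vr[G=2607616/265655] → run G
t=13: vr[G=3419648/265655] → run G
t=14: vr[G=846336/53131] → run G
t=15: (idle)
t=16: (idle)

completion order = F, D, G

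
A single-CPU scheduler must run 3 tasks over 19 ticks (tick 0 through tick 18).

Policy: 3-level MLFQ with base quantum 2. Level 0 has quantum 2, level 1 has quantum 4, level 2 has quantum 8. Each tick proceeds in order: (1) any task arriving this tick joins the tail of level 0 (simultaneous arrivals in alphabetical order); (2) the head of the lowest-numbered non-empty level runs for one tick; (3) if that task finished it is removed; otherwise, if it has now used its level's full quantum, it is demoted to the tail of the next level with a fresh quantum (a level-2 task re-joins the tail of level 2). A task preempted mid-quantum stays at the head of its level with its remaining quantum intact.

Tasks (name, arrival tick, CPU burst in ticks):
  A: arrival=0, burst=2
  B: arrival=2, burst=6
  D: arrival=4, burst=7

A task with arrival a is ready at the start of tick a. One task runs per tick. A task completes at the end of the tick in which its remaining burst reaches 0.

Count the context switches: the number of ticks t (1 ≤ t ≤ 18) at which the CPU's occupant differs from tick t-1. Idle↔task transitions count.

t=0: L0/L1/L2 = A/-/- → run A
t=1: L0/L1/L2 = A/-/- → run A
t=2: L0/L1/L2 = B/-/- → run B
t=3: L0/L1/L2 = B/-/- → run B
t=4: L0/L1/L2 = D/B/- → run D
t=5: L0/L1/L2 = D/B/- → run D
t=6: L0/L1/L2 = -/BD/- → run B
t=7: L0/L1/L2 = -/BD/- → run B
t=8: L0/L1/L2 = -/BD/- → run B
t=9: L0/L1/L2 = -/BD/- → run B
t=10: L0/L1/L2 = -/D/- → run D
t=11: L0/L1/L2 = -/D/- → run D
t=12: L0/L1/L2 = -/D/- → run D
t=13: L0/L1/L2 = -/D/- → run D
t=14: L0/L1/L2 = -/-/D → run D
t=15: (idle)
t=16: (idle)
t=17: (idle)
t=18: (idle)

context switches = 5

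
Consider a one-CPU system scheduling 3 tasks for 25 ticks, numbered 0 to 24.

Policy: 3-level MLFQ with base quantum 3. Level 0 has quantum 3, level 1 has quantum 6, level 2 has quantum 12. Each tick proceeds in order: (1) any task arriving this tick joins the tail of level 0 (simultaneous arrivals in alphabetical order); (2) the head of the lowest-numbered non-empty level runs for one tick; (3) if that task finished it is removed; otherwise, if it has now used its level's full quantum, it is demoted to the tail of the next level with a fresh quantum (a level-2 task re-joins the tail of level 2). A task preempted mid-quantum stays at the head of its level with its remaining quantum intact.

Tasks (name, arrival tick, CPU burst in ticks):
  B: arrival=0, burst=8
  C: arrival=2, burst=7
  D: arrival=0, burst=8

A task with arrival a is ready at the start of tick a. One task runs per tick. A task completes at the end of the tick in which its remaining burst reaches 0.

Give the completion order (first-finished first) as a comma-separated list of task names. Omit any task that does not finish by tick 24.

completion order = B, D, C

t=0: L0/L1/L2 = BD/-/- → run B
t=1: L0/L1/L2 = BD/-/- → run B
t=2: L0/L1/L2 = BDC/-/- → run B
t=3: L0/L1/L2 = DC/B/- → run D
t=4: L0/L1/L2 = DC/B/- → run D
t=5: L0/L1/L2 = DC/B/- → run D
t=6: L0/L1/L2 = C/BD/- → run C
t=7: L0/L1/L2 = C/BD/- → run C
t=8: L0/L1/L2 = C/BD/- → run C
t=9: L0/L1/L2 = -/BDC/- → run B
t=10: L0/L1/L2 = -/BDC/- → run B
t=11: L0/L1/L2 = -/BDC/- → run B
t=12: L0/L1/L2 = -/BDC/- → run B
t=13: L0/L1/L2 = -/BDC/- → run B
t=14: L0/L1/L2 = -/DC/- → run D
t=15: L0/L1/L2 = -/DC/- → run D
t=16: L0/L1/L2 = -/DC/- → run D
t=17: L0/L1/L2 = -/DC/- → run D
t=18: L0/L1/L2 = -/DC/- → run D
t=19: L0/L1/L2 = -/C/- → run C
t=20: L0/L1/L2 = -/C/- → run C
t=21: L0/L1/L2 = -/C/- → run C
t=22: L0/L1/L2 = -/C/- → run C
t=23: (idle)
t=24: (idle)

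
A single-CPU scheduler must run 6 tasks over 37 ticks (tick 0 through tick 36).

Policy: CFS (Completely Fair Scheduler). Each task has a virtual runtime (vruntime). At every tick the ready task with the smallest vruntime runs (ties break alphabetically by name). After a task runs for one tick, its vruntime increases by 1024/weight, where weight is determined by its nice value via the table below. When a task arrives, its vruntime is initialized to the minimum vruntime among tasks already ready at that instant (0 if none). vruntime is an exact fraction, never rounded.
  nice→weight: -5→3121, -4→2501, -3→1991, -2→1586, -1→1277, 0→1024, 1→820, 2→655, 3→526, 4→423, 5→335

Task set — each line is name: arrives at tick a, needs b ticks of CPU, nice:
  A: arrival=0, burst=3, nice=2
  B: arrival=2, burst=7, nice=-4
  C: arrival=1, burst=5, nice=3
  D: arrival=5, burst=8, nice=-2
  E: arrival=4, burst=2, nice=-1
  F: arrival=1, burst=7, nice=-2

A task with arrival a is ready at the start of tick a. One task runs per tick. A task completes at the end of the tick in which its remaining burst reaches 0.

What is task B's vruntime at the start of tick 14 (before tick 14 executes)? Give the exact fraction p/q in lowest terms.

t=0: vr[A=0] → run A
t=1: vr[A=1024/655 C=1024/655 F=1024/655] → run A
t=2: vr[A=2048/655 B=1024/655 C=1024/655 F=1024/655] → run B
t=3: vr[A=2048/655 B=3231744/1638155 C=1024/655 F=1024/655] → run C
t=4: vr[A=2048/655 B=3231744/1638155 C=604672/172265 E=1024/655 F=1024/655] → run E
t=5: vr[A=2048/655 B=3231744/1638155 C=604672/172265 D=1024/655 E=1978368/836435 F=1024/655] → run D
t=6: vr[A=2048/655 B=3231744/1638155 C=604672/172265 D=1147392/519415 E=1978368/836435 F=1024/655] → run F
t=7: vr[A=2048/655 B=3231744/1638155 C=604672/172265 D=1147392/519415 E=1978368/836435 F=1147392/519415] → run B
t=8: vr[A=2048/655 B=3902464/1638155 C=604672/172265 D=1147392/519415 E=1978368/836435 F=1147392/519415] → run D
t=9: vr[A=2048/655 B=3902464/1638155 C=604672/172265 D=1482752/519415 E=1978368/836435 F=1147392/519415] → run F
t=10: vr[A=2048/655 B=3902464/1638155 C=604672/172265 D=1482752/519415 E=1978368/836435 F=1482752/519415] → run E
t=11: vr[A=2048/655 B=3902464/1638155 C=604672/172265 D=1482752/519415 F=1482752/519415] → run B
t=12: vr[A=2048/655 B=4573184/1638155 C=604672/172265 D=1482752/519415 F=1482752/519415] → run B
t=13: vr[A=2048/655 B=5243904/1638155 C=604672/172265 D=1482752/519415 F=1482752/519415] → run D
t=14: vr[A=2048/655 B=5243904/1638155 C=604672/172265 D=1818112/519415 F=1482752/519415] → run F
t=15: vr[A=2048/655 B=5243904/1638155 C=604672/172265 D=1818112/519415 F=1818112/519415] → run A
t=16: vr[B=5243904/1638155 C=604672/172265 D=1818112/519415 F=1818112/519415] → run B
t=17: vr[B=5914624/1638155 C=604672/172265 D=1818112/519415 F=1818112/519415] → run D
t=18: vr[B=5914624/1638155 C=604672/172265 D=2153472/519415 F=1818112/519415] → run F
t=19: vr[B=5914624/1638155 C=604672/172265 D=2153472/519415 F=2153472/519415] → run C
t=20: vr[B=5914624/1638155 C=940032/172265 D=2153472/519415 F=2153472/519415] → run B
t=21: vr[B=6585344/1638155 C=940032/172265 D=2153472/519415 F=2153472/519415] → run B
t=22: vr[C=940032/172265 D=2153472/519415 F=2153472/519415] → run D
t=23: vr[C=940032/172265 D=2488832/519415 F=2153472/519415] → run F
t=24: vr[C=940032/172265 D=2488832/519415 F=2488832/519415] → run D
t=25: vr[C=940032/172265 D=2824192/519415 F=2488832/519415] → run F
t=26: vr[C=940032/172265 D=2824192/519415 F=2824192/519415] → run D
t=27: vr[C=940032/172265 D=3159552/519415 F=2824192/519415] → run F
t=28: vr[C=940032/172265 D=3159552/519415] → run C
t=29: vr[C=1275392/172265 D=3159552/519415] → run D
t=30: vr[C=1275392/172265] → run C
t=31: vr[C=1610752/172265] → run C
t=32: (idle)
t=33: (idle)
t=34: (idle)
t=35: (idle)
t=36: (idle)

vruntime(B, start of tick 14) = 5243904/1638155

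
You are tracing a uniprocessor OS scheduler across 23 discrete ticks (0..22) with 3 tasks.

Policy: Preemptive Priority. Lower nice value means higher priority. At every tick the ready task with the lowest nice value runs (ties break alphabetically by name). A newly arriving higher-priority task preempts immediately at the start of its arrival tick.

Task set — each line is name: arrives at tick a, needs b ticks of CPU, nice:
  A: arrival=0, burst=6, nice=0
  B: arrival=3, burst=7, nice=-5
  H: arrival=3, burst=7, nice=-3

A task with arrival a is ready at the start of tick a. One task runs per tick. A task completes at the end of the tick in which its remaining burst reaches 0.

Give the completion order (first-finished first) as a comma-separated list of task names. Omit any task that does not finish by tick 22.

t=0: ready={A} → run A
t=1: ready={A} → run A
t=2: ready={A} → run A
t=3: ready={A,B,H} → run B
t=4: ready={A,B,H} → run B
t=5: ready={A,B,H} → run B
t=6: ready={A,B,H} → run B
t=7: ready={A,B,H} → run B
t=8: ready={A,B,H} → run B
t=9: ready={A,B,H} → run B
t=10: ready={A,H} → run H
t=11: ready={A,H} → run H
t=12: ready={A,H} → run H
t=13: ready={A,H} → run H
t=14: ready={A,H} → run H
t=15: ready={A,H} → run H
t=16: ready={A,H} → run H
t=17: ready={A} → run A
t=18: ready={A} → run A
t=19: ready={A} → run A
t=20: (idle)
t=21: (idle)
t=22: (idle)

completion order = B, H, A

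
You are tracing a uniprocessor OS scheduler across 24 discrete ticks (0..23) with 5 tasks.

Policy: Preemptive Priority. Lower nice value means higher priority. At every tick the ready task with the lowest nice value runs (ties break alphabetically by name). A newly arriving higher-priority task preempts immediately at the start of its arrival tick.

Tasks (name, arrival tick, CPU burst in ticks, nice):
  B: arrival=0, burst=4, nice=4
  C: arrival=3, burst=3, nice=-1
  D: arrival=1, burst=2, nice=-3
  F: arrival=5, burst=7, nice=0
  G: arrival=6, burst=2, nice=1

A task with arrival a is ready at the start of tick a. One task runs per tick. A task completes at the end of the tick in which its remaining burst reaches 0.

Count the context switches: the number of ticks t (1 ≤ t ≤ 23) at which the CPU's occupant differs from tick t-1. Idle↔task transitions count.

t=0: ready={B} → run B
t=1: ready={B,D} → run D
t=2: ready={B,D} → run D
t=3: ready={B,C} → run C
t=4: ready={B,C} → run C
t=5: ready={B,C,F} → run C
t=6: ready={B,F,G} → run F
t=7: ready={B,F,G} → run F
t=8: ready={B,F,G} → run F
t=9: ready={B,F,G} → run F
t=10: ready={B,F,G} → run F
t=11: ready={B,F,G} → run F
t=12: ready={B,F,G} → run F
t=13: ready={B,G} → run G
t=14: ready={B,G} → run G
t=15: ready={B} → run B
t=16: ready={B} → run B
t=17: ready={B} → run B
t=18: (idle)
t=19: (idle)
t=20: (idle)
t=21: (idle)
t=22: (idle)
t=23: (idle)

context switches = 6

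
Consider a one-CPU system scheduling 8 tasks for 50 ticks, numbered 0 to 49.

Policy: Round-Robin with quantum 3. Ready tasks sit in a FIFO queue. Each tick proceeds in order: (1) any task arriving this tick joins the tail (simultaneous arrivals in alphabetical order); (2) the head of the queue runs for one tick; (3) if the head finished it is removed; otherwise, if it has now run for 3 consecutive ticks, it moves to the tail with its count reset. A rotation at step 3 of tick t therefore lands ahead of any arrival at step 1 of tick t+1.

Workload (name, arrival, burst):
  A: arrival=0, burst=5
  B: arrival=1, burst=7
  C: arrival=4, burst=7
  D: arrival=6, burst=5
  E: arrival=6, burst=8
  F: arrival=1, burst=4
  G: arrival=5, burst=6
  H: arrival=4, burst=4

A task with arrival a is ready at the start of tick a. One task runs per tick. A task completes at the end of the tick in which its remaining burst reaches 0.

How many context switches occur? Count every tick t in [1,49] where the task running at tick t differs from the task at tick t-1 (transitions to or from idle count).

context switches = 19

t=0: queue=[A] q_used=0 → run A
t=1: queue=[A,B,F] q_used=1 → run A
t=2: queue=[A,B,F] q_used=2 → run A
t=3: queue=[B,F,A] q_used=0 → run B
t=4: queue=[B,F,A,C,H] q_used=1 → run B
t=5: queue=[B,F,A,C,H,G] q_used=2 → run B
t=6: queue=[F,A,C,H,G,B,D,E] q_used=0 → run F
t=7: queue=[F,A,C,H,G,B,D,E] q_used=1 → run F
t=8: queue=[F,A,C,H,G,B,D,E] q_used=2 → run F
t=9: queue=[A,C,H,G,B,D,E,F] q_used=0 → run A
t=10: queue=[A,C,H,G,B,D,E,F] q_used=1 → run A
t=11: queue=[C,H,G,B,D,E,F] q_used=0 → run C
t=12: queue=[C,H,G,B,D,E,F] q_used=1 → run C
t=13: queue=[C,H,G,B,D,E,F] q_used=2 → run C
t=14: queue=[H,G,B,D,E,F,C] q_used=0 → run H
t=15: queue=[H,G,B,D,E,F,C] q_used=1 → run H
t=16: queue=[H,G,B,D,E,F,C] q_used=2 → run H
t=17: queue=[G,B,D,E,F,C,H] q_used=0 → run G
t=18: queue=[G,B,D,E,F,C,H] q_used=1 → run G
t=19: queue=[G,B,D,E,F,C,H] q_used=2 → run G
t=20: queue=[B,D,E,F,C,H,G] q_used=0 → run B
t=21: queue=[B,D,E,F,C,H,G] q_used=1 → run B
t=22: queue=[B,D,E,F,C,H,G] q_used=2 → run B
t=23: queue=[D,E,F,C,H,G,B] q_used=0 → run D
t=24: queue=[D,E,F,C,H,G,B] q_used=1 → run D
t=25: queue=[D,E,F,C,H,G,B] q_used=2 → run D
t=26: queue=[E,F,C,H,G,B,D] q_used=0 → run E
t=27: queue=[E,F,C,H,G,B,D] q_used=1 → run E
t=28: queue=[E,F,C,H,G,B,D] q_used=2 → run E
t=29: queue=[F,C,H,G,B,D,E] q_used=0 → run F
t=30: queue=[C,H,G,B,D,E] q_used=0 → run C
t=31: queue=[C,H,G,B,D,E] q_used=1 → run C
t=32: queue=[C,H,G,B,D,E] q_used=2 → run C
t=33: queue=[H,G,B,D,E,C] q_used=0 → run H
t=34: queue=[G,B,D,E,C] q_used=0 → run G
t=35: queue=[G,B,D,E,C] q_used=1 → run G
t=36: queue=[G,B,D,E,C] q_used=2 → run G
t=37: queue=[B,D,E,C] q_used=0 → run B
t=38: queue=[D,E,C] q_used=0 → run D
t=39: queue=[D,E,C] q_used=1 → run D
t=40: queue=[E,C] q_used=0 → run E
t=41: queue=[E,C] q_used=1 → run E
t=42: queue=[E,C] q_used=2 → run E
t=43: queue=[C,E] q_used=0 → run C
t=44: queue=[E] q_used=0 → run E
t=45: queue=[E] q_used=1 → run E
t=46: (idle)
t=47: (idle)
t=48: (idle)
t=49: (idle)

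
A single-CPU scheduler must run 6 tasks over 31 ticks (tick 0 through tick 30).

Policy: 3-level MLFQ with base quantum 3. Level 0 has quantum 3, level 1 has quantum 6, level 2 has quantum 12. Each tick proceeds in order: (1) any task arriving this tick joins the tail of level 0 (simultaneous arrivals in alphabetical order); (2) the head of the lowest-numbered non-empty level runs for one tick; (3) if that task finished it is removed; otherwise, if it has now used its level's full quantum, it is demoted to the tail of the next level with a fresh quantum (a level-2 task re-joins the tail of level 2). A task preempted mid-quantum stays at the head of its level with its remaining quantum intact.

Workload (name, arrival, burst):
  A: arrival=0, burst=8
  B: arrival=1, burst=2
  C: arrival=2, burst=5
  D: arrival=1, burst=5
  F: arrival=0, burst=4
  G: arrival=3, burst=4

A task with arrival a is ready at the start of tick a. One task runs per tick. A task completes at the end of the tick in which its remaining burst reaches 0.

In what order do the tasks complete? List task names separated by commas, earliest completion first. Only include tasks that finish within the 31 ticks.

t=0: L0/L1/L2 = AF/-/- → run A
t=1: L0/L1/L2 = AFBD/-/- → run A
t=2: L0/L1/L2 = AFBDC/-/- → run A
t=3: L0/L1/L2 = FBDCG/A/- → run F
t=4: L0/L1/L2 = FBDCG/A/- → run F
t=5: L0/L1/L2 = FBDCG/A/- → run F
t=6: L0/L1/L2 = BDCG/AF/- → run B
t=7: L0/L1/L2 = BDCG/AF/- → run B
t=8: L0/L1/L2 = DCG/AF/- → run D
t=9: L0/L1/L2 = DCG/AF/- → run D
t=10: L0/L1/L2 = DCG/AF/- → run D
t=11: L0/L1/L2 = CG/AFD/- → run C
t=12: L0/L1/L2 = CG/AFD/- → run C
t=13: L0/L1/L2 = CG/AFD/- → run C
t=14: L0/L1/L2 = G/AFDC/- → run G
t=15: L0/L1/L2 = G/AFDC/- → run G
t=16: L0/L1/L2 = G/AFDC/- → run G
t=17: L0/L1/L2 = -/AFDCG/- → run A
t=18: L0/L1/L2 = -/AFDCG/- → run A
t=19: L0/L1/L2 = -/AFDCG/- → run A
t=20: L0/L1/L2 = -/AFDCG/- → run A
t=21: L0/L1/L2 = -/AFDCG/- → run A
t=22: L0/L1/L2 = -/FDCG/- → run F
t=23: L0/L1/L2 = -/DCG/- → run D
t=24: L0/L1/L2 = -/DCG/- → run D
t=25: L0/L1/L2 = -/CG/- → run C
t=26: L0/L1/L2 = -/CG/- → run C
t=27: L0/L1/L2 = -/G/- → run G
t=28: (idle)
t=29: (idle)
t=30: (idle)

completion order = B, A, F, D, C, G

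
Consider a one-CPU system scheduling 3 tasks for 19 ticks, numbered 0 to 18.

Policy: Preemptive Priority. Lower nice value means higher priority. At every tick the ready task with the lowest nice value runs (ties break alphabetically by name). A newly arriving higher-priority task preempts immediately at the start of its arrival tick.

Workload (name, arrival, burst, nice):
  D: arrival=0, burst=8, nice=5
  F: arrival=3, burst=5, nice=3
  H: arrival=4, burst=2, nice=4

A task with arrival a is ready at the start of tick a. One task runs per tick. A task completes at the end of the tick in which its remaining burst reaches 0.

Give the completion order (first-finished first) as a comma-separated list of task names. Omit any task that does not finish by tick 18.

completion order = F, H, D

t=0: ready={D} → run D
t=1: ready={D} → run D
t=2: ready={D} → run D
t=3: ready={D,F} → run F
t=4: ready={D,F,H} → run F
t=5: ready={D,F,H} → run F
t=6: ready={D,F,H} → run F
t=7: ready={D,F,H} → run F
t=8: ready={D,H} → run H
t=9: ready={D,H} → run H
t=10: ready={D} → run D
t=11: ready={D} → run D
t=12: ready={D} → run D
t=13: ready={D} → run D
t=14: ready={D} → run D
t=15: (idle)
t=16: (idle)
t=17: (idle)
t=18: (idle)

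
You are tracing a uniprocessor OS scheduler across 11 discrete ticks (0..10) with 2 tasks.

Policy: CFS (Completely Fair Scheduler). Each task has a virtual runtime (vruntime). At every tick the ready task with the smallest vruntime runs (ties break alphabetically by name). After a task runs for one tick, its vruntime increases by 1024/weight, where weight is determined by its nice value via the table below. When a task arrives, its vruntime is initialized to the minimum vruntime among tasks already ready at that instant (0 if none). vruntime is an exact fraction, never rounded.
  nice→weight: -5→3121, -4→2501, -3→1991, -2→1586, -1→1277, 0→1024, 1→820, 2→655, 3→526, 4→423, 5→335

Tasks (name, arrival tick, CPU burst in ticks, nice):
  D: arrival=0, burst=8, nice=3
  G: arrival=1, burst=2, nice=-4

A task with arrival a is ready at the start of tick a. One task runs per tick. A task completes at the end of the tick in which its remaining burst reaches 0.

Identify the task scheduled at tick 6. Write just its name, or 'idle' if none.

t=0: vr[D=0] → run D
t=1: vr[D=512/263 G=512/263] → run D
t=2: vr[D=1024/263 G=512/263] → run G
t=3: vr[D=1024/263 G=1549824/657763] → run G
t=4: vr[D=1024/263] → run D
t=5: vr[D=1536/263] → run D
t=6: vr[D=2048/263] → run D
t=7: vr[D=2560/263] → run D
t=8: vr[D=3072/263] → run D
t=9: vr[D=3584/263] → run D
t=10: (idle)

running at tick 6 = D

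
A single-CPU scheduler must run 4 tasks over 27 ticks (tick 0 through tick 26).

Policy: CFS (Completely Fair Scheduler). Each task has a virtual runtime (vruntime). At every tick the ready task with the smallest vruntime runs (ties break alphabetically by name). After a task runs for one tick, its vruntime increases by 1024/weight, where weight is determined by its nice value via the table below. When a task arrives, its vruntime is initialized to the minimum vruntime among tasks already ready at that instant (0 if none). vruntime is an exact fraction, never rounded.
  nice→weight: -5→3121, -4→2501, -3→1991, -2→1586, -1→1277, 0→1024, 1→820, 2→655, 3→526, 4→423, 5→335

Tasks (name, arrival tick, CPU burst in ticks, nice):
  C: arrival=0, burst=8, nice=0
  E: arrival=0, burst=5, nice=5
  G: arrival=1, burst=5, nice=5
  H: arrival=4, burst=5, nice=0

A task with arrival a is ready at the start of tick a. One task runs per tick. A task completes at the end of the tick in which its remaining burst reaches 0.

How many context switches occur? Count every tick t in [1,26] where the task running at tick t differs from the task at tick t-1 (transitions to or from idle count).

t=0: vr[C=0 E=0] → run C
t=1: vr[C=1 E=0 G=0] → run E
t=2: vr[C=1 E=1024/335 G=0] → run G
t=3: vr[C=1 E=1024/335 G=1024/335] → run C
t=4: vr[C=2 E=1024/335 G=1024/335 H=2] → run C
t=5: vr[C=3 E=1024/335 G=1024/335 H=2] → run H
t=6: vr[C=3 E=1024/335 G=1024/335 H=3] → run C
t=7: vr[C=4 E=1024/335 G=1024/335 H=3] → run H
t=8: vr[C=4 E=1024/335 G=1024/335 H=4] → run E
t=9: vr[C=4 E=2048/335 G=1024/335 H=4] → run G
t=10: vr[C=4 E=2048/335 G=2048/335 H=4] → run C
t=11: vr[C=5 E=2048/335 G=2048/335 H=4] → run H
t=12: vr[C=5 E=2048/335 G=2048/335 H=5] → run C
t=13: vr[C=6 E=2048/335 G=2048/335 H=5] → run H
t=14: vr[C=6 E=2048/335 G=2048/335 H=6] → run C
t=15: vr[C=7 E=2048/335 G=2048/335 H=6] → run H
t=16: vr[C=7 E=2048/335 G=2048/335] → run E
t=17: vr[C=7 E=3072/335 G=2048/335] → run G
t=18: vr[C=7 E=3072/335 G=3072/335] → run C
t=19: vr[E=3072/335 G=3072/335] → run E
t=20: vr[E=4096/335 G=3072/335] → run G
t=21: vr[E=4096/335 G=4096/335] → run E
t=22: vr[G=4096/335] → run G
t=23: (idle)
t=24: (idle)
t=25: (idle)
t=26: (idle)

context switches = 22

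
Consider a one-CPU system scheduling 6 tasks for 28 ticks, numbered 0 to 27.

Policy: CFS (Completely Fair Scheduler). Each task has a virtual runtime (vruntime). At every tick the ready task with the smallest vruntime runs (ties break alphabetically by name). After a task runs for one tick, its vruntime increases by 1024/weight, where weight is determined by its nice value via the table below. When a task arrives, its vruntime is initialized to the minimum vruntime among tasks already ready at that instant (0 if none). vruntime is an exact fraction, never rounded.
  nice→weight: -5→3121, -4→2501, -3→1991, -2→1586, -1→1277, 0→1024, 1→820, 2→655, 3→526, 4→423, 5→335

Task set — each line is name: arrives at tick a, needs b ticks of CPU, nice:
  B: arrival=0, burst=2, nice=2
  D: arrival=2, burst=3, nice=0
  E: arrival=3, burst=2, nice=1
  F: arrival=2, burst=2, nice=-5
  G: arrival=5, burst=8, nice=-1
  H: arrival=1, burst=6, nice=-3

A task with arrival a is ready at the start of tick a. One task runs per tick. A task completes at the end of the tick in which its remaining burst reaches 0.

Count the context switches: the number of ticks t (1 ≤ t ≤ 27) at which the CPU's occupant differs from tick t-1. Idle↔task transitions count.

context switches = 19

t=0: vr[B=0] → run B
t=1: vr[B=1024/655 H=1024/655] → run B
t=2: vr[D=1024/655 F=1024/655 H=1024/655] → run D
t=3: vr[D=1679/655 E=1024/655 F=1024/655 H=1024/655] → run E
t=4: vr[D=1679/655 E=15104/5371 F=1024/655 H=1024/655] → run F
t=5: vr[D=1679/655 E=15104/5371 F=3866624/2044255 G=1024/655 H=1024/655] → run G
t=6: vr[D=1679/655 E=15104/5371 F=3866624/2044255 G=1978368/836435 H=1024/655] → run H
t=7: vr[D=1679/655 E=15104/5371 F=3866624/2044255 G=1978368/836435 H=2709504/1304105] → run F
t=8: vr[D=1679/655 E=15104/5371 G=1978368/836435 H=2709504/1304105] → run H
t=9: vr[D=1679/655 E=15104/5371 G=1978368/836435 H=3380224/1304105] → run G
t=10: vr[D=1679/655 E=15104/5371 G=2649088/836435 H=3380224/1304105] → run D
t=11: vr[D=2334/655 E=15104/5371 G=2649088/836435 H=3380224/1304105] → run H
t=12: vr[D=2334/655 E=15104/5371 G=2649088/836435 H=4050944/1304105] → run E
t=13: vr[D=2334/655 G=2649088/836435 H=4050944/1304105] → run H
t=14: vr[D=2334/655 G=2649088/836435 H=4721664/1304105] → run G
t=15: vr[D=2334/655 G=3319808/836435 H=4721664/1304105] → run D
t=16: vr[G=3319808/836435 H=4721664/1304105] → run H
t=17: vr[G=3319808/836435 H=5392384/1304105] → run G
t=18: vr[G=3990528/836435 H=5392384/1304105] → run H
t=19: vr[G=3990528/836435] → run G
t=20: vr[G=4661248/836435] → run G
t=21: vr[G=5331968/836435] → run G
t=22: vr[G=6002688/836435] → run G
t=23: (idle)
t=24: (idle)
t=25: (idle)
t=26: (idle)
t=27: (idle)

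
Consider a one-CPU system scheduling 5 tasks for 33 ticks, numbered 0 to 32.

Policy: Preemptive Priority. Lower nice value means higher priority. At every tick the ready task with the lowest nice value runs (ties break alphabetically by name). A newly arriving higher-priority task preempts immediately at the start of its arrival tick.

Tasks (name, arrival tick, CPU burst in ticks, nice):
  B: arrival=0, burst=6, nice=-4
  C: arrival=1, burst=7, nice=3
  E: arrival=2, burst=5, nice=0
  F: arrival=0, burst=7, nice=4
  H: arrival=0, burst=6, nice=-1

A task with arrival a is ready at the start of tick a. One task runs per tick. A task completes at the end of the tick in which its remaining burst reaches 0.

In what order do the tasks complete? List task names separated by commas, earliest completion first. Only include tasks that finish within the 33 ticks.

completion order = B, H, E, C, F

t=0: ready={B,F,H} → run B
t=1: ready={B,C,F,H} → run B
t=2: ready={B,C,E,F,H} → run B
t=3: ready={B,C,E,F,H} → run B
t=4: ready={B,C,E,F,H} → run B
t=5: ready={B,C,E,F,H} → run B
t=6: ready={C,E,F,H} → run H
t=7: ready={C,E,F,H} → run H
t=8: ready={C,E,F,H} → run H
t=9: ready={C,E,F,H} → run H
t=10: ready={C,E,F,H} → run H
t=11: ready={C,E,F,H} → run H
t=12: ready={C,E,F} → run E
t=13: ready={C,E,F} → run E
t=14: ready={C,E,F} → run E
t=15: ready={C,E,F} → run E
t=16: ready={C,E,F} → run E
t=17: ready={C,F} → run C
t=18: ready={C,F} → run C
t=19: ready={C,F} → run C
t=20: ready={C,F} → run C
t=21: ready={C,F} → run C
t=22: ready={C,F} → run C
t=23: ready={C,F} → run C
t=24: ready={F} → run F
t=25: ready={F} → run F
t=26: ready={F} → run F
t=27: ready={F} → run F
t=28: ready={F} → run F
t=29: ready={F} → run F
t=30: ready={F} → run F
t=31: (idle)
t=32: (idle)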